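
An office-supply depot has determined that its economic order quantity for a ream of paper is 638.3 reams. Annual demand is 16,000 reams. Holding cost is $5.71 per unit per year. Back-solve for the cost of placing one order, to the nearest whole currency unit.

The basic EOQ model gives Q* = √(2DS/H); rearrange for the unknown.
From Q* = √(2DS/H): S = Q*²H / (2D) = 638.3² × 5.71 / (2 × 16,000) = 72.7002.

S ≈ $73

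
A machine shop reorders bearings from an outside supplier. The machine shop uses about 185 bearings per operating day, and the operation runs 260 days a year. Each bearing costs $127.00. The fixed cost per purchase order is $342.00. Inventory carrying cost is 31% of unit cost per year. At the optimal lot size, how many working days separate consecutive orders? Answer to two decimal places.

T ≈ 4.94 days

Annual demand D = 185 × 260 = 48,100.
Holding cost H = 0.31 × $127.00 = $39.3700 per unit per year.
The optimal lot size = √(2DS/H) = √(2 × 48,100 × 342 / 39.37) ≈ 914.15.
Cycle time = Q*/D × 260 = 914.15 / 48,100 × 260 ≈ 4.941 days.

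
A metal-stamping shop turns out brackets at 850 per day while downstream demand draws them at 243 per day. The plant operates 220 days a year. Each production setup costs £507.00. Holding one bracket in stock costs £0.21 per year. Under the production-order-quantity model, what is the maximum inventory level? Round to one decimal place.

Annual demand D = 243 × 220 = 53,460.
Production build-up factor (1 − d/p) = 1 − 243/850 = 0.7141.
Q* = √(2DS / (H(1 − d/p))) = √(2 × 53,460 × 507 / (0.21 × 0.7141)).
= √(54,208,440 / 0.15) ≈ 19012.487.
Maximum inventory = Q*(1 − d/p) = 19012.487 × 0.7141 ≈ 13577.152.

I_max ≈ 13,577.2 brackets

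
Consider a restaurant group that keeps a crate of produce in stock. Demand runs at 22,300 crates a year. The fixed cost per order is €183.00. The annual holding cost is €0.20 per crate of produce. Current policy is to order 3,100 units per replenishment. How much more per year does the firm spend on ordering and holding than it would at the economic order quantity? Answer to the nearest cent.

EOQ = √(2DS/H) = √(2 × 22,300 × 183 / 0.2) ≈ 6388.19.
Cost at Q* = (D/Q*)S + (Q*/2)H = √(2DSH) ≈ €1,277.64.
Cost at Q = 3,100: (22,300/3,100)×183 + (3,100/2)×0.2 = €1,316.42 + €310.00 = €1,626.42.
Excess = €1,626.42 − €1,277.64 = €348.78.

Extra cost ≈ €348.78 per year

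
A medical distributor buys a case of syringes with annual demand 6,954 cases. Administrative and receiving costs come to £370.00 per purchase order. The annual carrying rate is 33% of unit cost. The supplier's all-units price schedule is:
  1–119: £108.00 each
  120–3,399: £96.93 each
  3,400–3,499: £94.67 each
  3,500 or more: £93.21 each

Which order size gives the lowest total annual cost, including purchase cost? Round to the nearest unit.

Holding cost per unit per year at price C is H = 0.33·C.
For each price level, check whether its EOQ is feasible; otherwise the best quantity at that price is the breakpoint.
Tier 1 (£108.00): EOQ = 380.0 exceeds tier's upper bound 119, so this tier is dominated.
EOQ at £96.93 = 401.1 (feasible in tier 2): TC = 6,954×£96.93 + (6,954/401.1)×370 + (401.1/2)×0.33×£96.93 = £686,881.00.
EOQ at £94.67 = 405.9 < 3400, so use break Q=3400: TC = 6,954×£94.67 + (6,954/3400.0)×370 + (3400.0/2)×0.33×£94.67 = £712,201.81.
EOQ at £93.21 = 409.0 < 3500, so use break Q=3500: TC = 6,954×£93.21 + (6,954/3500.0)×370 + (3500.0/2)×0.33×£93.21 = £702,746.25.
Lowest total cost is £686,881.00 at Q = 401.1.

Q* ≈ 401 cases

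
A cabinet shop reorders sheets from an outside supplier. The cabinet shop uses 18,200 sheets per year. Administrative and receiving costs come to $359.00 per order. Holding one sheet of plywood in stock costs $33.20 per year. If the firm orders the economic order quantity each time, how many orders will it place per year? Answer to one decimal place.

The optimal lot size = √(2DS/H) = √(2 × 18,200 × 359 / 33.2) ≈ 627.38.
Orders per year = D / Q* = 18,200 / 627.38 ≈ 29.010.

N ≈ 29.0 orders per year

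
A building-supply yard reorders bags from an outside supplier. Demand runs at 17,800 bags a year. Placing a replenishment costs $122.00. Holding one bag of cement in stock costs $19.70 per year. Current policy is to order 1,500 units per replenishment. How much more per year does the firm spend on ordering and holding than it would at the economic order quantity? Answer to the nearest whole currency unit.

Extra cost ≈ $6,973 per year

EOQ = √(2DS/H) = √(2 × 17,800 × 122 / 19.7) ≈ 469.54.
Cost at Q* = (D/Q*)S + (Q*/2)H = √(2DSH) ≈ $9,249.92.
Cost at Q = 1,500: (17,800/1,500)×122 + (1,500/2)×19.7 = $1,447.73 + $14,775.00 = $16,222.73.
Excess = $16,222.73 − $9,249.92 = $6,972.81.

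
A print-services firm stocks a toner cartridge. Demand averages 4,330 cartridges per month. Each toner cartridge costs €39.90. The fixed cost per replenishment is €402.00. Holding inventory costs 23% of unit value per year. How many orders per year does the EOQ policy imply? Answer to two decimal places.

N ≈ 24.35 orders per year

Annual demand D = 4,330 × 12 = 51,960.
Holding cost H = 0.23 × €39.90 = €9.1770 per unit per year.
EOQ = √(2DS/H) = √(2 × 51,960 × 402 / 9.177) ≈ 2133.60.
Orders per year = D / Q* = 51,960 / 2133.60 ≈ 24.353.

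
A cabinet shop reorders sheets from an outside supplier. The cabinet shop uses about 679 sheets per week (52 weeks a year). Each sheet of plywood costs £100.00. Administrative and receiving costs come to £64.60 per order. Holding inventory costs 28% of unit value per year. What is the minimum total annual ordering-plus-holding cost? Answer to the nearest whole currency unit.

Annual demand D = 679 × 52 = 35,308.
Holding cost H = 0.28 × £100.00 = £28.0000 per unit per year.
The optimal lot size = √(2DS/H) = √(2 × 35,308 × 64.6 / 28) ≈ 403.63.
At the optimum the two cost components are equal, so total cost = 2·(Q*/2)H = Q*·H.
Minimum total = √(2DSH) = √(2 × 35,308 × 64.6 × 28) ≈ 11301.780.

TC* ≈ £11,302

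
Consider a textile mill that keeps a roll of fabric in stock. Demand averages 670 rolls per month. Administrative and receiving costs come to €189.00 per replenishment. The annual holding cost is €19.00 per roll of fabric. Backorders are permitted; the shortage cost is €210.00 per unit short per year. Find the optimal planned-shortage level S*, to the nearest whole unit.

Annual demand D = 670 × 12 = 8,040.
With planned backorders, Q* = √(2DS/H) · √((H+B)/B).
√(2DS/H) = √(2 × 8,040 × 189 / 19) = 399.942.
√((H+B)/B) = √((19+210)/210) = 1.0443.
Q* ≈ 417.643.
S* = Q* · H/(H+B) = 417.643 × 19/229 ≈ 34.652.

S* ≈ 35 rolls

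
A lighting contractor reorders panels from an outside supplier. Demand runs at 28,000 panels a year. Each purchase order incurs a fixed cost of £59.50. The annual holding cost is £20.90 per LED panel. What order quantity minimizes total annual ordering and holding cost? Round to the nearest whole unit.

EOQ = √(2DS / H) = √(2 × 28,000 × 59.5 / 20.9).
= √(3,332,000 / 20.9) = √159,425.8373 ≈ 399.282.

Q* ≈ 399 panels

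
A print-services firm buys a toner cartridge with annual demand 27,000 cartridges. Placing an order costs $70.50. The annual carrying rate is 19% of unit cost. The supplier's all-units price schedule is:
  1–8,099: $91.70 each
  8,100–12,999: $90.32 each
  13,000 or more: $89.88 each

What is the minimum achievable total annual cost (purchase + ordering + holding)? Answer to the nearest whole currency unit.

TC* ≈ $2,484,044

Holding cost per unit per year at price C is H = 0.19·C.
For each price level, check whether its EOQ is feasible; otherwise the best quantity at that price is the breakpoint.
EOQ at $91.70 = 467.4 (feasible in tier 1): TC = 27,000×$91.70 + (27,000/467.4)×70.5 + (467.4/2)×0.19×$91.70 = $2,484,044.28.
EOQ at $90.32 = 471.0 < 8100, so use break Q=8100: TC = 27,000×$90.32 + (27,000/8100.0)×70.5 + (8100.0/2)×0.19×$90.32 = $2,508,376.24.
EOQ at $89.88 = 472.2 < 13000, so use break Q=13000: TC = 27,000×$89.88 + (27,000/13000.0)×70.5 + (13000.0/2)×0.19×$89.88 = $2,537,908.22.
Lowest total cost among the candidates is at Q = 467.4.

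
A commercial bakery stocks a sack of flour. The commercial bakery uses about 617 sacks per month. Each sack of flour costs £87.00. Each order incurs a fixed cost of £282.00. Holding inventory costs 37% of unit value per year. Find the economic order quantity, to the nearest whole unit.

Q* ≈ 360 sacks

Annual demand D = 617 × 12 = 7,404.
Holding cost H = 0.37 × £87.00 = £32.1900 per unit per year.
EOQ = √(2DS / H) = √(2 × 7,404 × 282 / 32.19).
= √(4,175,856 / 32.19) = √129,725.2563 ≈ 360.174.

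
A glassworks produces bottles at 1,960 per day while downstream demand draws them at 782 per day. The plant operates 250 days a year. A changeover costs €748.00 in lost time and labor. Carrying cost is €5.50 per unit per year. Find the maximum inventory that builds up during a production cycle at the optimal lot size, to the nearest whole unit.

I_max ≈ 5,653 bottles

Annual demand D = 782 × 250 = 195,500.
Production build-up factor (1 − d/p) = 1 − 782/1,960 = 0.6010.
Q* = √(2DS / (H(1 − d/p))) = √(2 × 195,500 × 748 / (5.5 × 0.6010)).
= √(292,468,000 / 3.3056) ≈ 9406.179.
Maximum inventory = Q*(1 − d/p) = 9406.179 × 0.6010 ≈ 5653.305.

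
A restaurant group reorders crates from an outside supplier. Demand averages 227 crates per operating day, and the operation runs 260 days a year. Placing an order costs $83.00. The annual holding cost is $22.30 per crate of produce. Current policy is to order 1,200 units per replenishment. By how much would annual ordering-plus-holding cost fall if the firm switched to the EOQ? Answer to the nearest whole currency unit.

Annual demand D = 227 × 260 = 59,020.
EOQ = √(2DS/H) = √(2 × 59,020 × 83 / 22.3) ≈ 662.83.
Cost at Q* = (D/Q*)S + (Q*/2)H = √(2DSH) ≈ $14,781.08.
Cost at Q = 1,200: (59,020/1,200)×83 + (1,200/2)×22.3 = $4,082.22 + $13,380.00 = $17,462.22.
Excess = $17,462.22 − $14,781.08 = $2,681.14.

Extra cost ≈ $2,681 per year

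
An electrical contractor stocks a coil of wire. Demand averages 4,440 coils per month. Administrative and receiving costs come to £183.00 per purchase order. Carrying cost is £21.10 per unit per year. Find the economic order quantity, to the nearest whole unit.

Annual demand D = 4,440 × 12 = 53,280.
EOQ = √(2DS / H) = √(2 × 53,280 × 183 / 21.1).
= √(19,500,480 / 21.1) = √924,193.3649 ≈ 961.350.

Q* ≈ 961 coils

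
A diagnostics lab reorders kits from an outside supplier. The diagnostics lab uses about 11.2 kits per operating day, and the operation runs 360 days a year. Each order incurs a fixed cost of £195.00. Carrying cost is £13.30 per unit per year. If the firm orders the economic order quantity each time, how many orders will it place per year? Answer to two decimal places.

N ≈ 11.73 orders per year

Annual demand D = 11.2 × 360 = 4,032.
EOQ = √(2DS/H) = √(2 × 4,032 × 195 / 13.3) ≈ 343.85.
Orders per year = D / Q* = 4,032 / 343.85 ≈ 11.726.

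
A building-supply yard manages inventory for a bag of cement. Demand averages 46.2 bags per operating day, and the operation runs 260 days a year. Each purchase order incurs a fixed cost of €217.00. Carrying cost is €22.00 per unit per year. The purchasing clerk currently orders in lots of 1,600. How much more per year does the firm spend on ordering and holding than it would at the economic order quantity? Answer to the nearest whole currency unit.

Annual demand D = 46.2 × 260 = 12,012.
EOQ = √(2DS/H) = √(2 × 12,012 × 217 / 22) ≈ 486.79.
Cost at Q* = (D/Q*)S + (Q*/2)H = √(2DSH) ≈ €10,709.37.
Cost at Q = 1,600: (12,012/1,600)×217 + (1,600/2)×22 = €1,629.13 + €17,600.00 = €19,229.13.
Excess = €19,229.13 − €10,709.37 = €8,519.76.

Extra cost ≈ €8,520 per year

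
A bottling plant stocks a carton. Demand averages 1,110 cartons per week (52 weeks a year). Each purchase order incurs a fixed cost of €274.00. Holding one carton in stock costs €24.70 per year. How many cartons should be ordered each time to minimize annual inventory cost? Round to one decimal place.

Q* ≈ 1,131.6 cartons

Annual demand D = 1,110 × 52 = 57,720.
EOQ = √(2DS / H) = √(2 × 57,720 × 274 / 24.7).
= √(31,630,560 / 24.7) = √1,280,589.4737 ≈ 1131.631.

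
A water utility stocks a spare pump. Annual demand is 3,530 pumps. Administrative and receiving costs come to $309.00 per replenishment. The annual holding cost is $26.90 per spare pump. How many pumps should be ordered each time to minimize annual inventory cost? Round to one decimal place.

Q* ≈ 284.8 pumps

EOQ = √(2DS / H) = √(2 × 3,530 × 309 / 26.9).
= √(2,181,540 / 26.9) = √81,098.1413 ≈ 284.777.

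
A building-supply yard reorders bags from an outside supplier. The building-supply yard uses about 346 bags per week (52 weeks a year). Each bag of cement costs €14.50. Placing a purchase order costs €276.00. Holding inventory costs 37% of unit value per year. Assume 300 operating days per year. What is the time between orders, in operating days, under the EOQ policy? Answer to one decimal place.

Annual demand D = 346 × 52 = 17,992.
Holding cost H = 0.37 × €14.50 = €5.3650 per unit per year.
EOQ = √(2DS/H) = √(2 × 17,992 × 276 / 5.365) ≈ 1360.58.
Cycle time = Q*/D × 300 = 1360.58 / 17,992 × 300 ≈ 22.686 days.

T ≈ 22.7 days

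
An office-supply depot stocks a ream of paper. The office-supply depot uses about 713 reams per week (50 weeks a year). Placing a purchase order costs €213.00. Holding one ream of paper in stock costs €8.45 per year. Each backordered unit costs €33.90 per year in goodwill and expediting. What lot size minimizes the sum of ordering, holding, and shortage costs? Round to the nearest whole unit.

Q* ≈ 1,498 reams

Annual demand D = 713 × 50 = 35,650.
With planned backorders, Q* = √(2DS/H) · √((H+B)/B).
√(2DS/H) = √(2 × 35,650 × 213 / 8.45) = 1340.622.
√((H+B)/B) = √((8.45+33.9)/33.9) = 1.1177.
Q* ≈ 1498.418.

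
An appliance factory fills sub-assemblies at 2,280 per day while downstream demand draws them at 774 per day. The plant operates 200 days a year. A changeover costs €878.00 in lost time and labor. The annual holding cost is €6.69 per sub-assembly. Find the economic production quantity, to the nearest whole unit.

Q* ≈ 7,843 sub-assemblies

Annual demand D = 774 × 200 = 154,800.
Production build-up factor (1 − d/p) = 1 − 774/2,280 = 0.6605.
Q* = √(2DS / (H(1 − d/p))) = √(2 × 154,800 × 878 / (6.69 × 0.6605)).
= √(271,828,800 / 4.4189) ≈ 7843.134.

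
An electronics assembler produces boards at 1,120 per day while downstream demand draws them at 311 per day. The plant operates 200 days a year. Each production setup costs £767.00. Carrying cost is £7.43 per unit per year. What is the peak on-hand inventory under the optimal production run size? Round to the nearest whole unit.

I_max ≈ 3,046 boards

Annual demand D = 311 × 200 = 62,200.
Production build-up factor (1 − d/p) = 1 − 311/1,120 = 0.7223.
Q* = √(2DS / (H(1 − d/p))) = √(2 × 62,200 × 767 / (7.43 × 0.7223)).
= √(95,414,800 / 5.3668) ≈ 4216.462.
Maximum inventory = Q*(1 − d/p) = 4216.462 × 0.7223 ≈ 3045.641.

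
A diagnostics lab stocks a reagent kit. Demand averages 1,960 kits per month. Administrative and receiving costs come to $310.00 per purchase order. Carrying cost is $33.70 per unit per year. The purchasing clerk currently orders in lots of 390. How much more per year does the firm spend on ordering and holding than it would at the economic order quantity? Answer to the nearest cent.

Annual demand D = 1,960 × 12 = 23,520.
EOQ = √(2DS/H) = √(2 × 23,520 × 310 / 33.7) ≈ 657.81.
Cost at Q* = (D/Q*)S + (Q*/2)H = √(2DSH) ≈ $22,168.15.
Cost at Q = 390: (23,520/390)×310 + (390/2)×33.7 = $18,695.38 + $6,571.50 = $25,266.88.
Excess = $25,266.88 − $22,168.15 = $3,098.73.

Extra cost ≈ $3,098.73 per year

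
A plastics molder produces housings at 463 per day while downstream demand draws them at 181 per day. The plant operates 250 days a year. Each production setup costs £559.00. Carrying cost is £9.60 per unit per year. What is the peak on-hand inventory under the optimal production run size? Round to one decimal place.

Annual demand D = 181 × 250 = 45,250.
Production build-up factor (1 − d/p) = 1 − 181/463 = 0.6091.
Q* = √(2DS / (H(1 − d/p))) = √(2 × 45,250 × 559 / (9.6 × 0.6091)).
= √(50,589,500 / 5.8471) ≈ 2941.444.
Maximum inventory = Q*(1 − d/p) = 2941.444 × 0.6091 ≈ 1791.549.

I_max ≈ 1,791.5 housings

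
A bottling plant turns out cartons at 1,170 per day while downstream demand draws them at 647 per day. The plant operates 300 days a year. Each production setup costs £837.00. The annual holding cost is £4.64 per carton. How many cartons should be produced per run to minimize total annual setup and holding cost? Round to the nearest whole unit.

Q* ≈ 12,516 cartons

Annual demand D = 647 × 300 = 194,100.
Production build-up factor (1 − d/p) = 1 − 647/1,170 = 0.4470.
Q* = √(2DS / (H(1 − d/p))) = √(2 × 194,100 × 837 / (4.64 × 0.4470)).
= √(324,923,400 / 2.0741) ≈ 12516.232.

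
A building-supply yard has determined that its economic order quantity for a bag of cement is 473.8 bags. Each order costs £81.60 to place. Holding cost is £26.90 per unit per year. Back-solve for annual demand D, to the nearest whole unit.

Squaring Q* = √(2DS/H) gives Q*² = 2DS/H.
From Q* = √(2DS/H): D = Q*²H / (2S) = 473.8² × 26.9 / (2 × 81.6) = 37001.748.

D ≈ 37,002 bags per year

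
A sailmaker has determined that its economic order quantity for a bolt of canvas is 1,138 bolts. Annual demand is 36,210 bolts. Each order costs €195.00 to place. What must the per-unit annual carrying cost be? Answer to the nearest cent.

Squaring Q* = √(2DS/H) gives Q*² = 2DS/H.
From Q* = √(2DS/H): H = 2DS / Q*² = 2 × 36,210 × 195 / 1,138² = 10.9046.

H ≈ €10.90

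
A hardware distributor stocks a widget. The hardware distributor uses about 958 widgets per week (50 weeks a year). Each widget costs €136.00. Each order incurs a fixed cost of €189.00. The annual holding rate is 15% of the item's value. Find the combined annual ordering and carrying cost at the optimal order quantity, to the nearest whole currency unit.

TC* ≈ €19,219

Annual demand D = 958 × 50 = 47,900.
Holding cost H = 0.15 × €136.00 = €20.4000 per unit per year.
EOQ = √(2DS/H) = √(2 × 47,900 × 189 / 20.4) ≈ 942.10.
At the optimum the two cost components are equal, so total cost = 2·(Q*/2)H = Q*·H.
Minimum total = √(2DSH) = √(2 × 47,900 × 189 × 20.4) ≈ 19218.909.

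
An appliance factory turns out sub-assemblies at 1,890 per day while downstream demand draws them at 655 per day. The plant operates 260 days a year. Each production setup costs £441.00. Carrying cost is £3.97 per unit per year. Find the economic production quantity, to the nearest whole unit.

Q* ≈ 7,609 sub-assemblies

Annual demand D = 655 × 260 = 170,300.
Production build-up factor (1 − d/p) = 1 − 655/1,890 = 0.6534.
Q* = √(2DS / (H(1 − d/p))) = √(2 × 170,300 × 441 / (3.97 × 0.6534)).
= √(150,204,600 / 2.5942) ≈ 7609.284.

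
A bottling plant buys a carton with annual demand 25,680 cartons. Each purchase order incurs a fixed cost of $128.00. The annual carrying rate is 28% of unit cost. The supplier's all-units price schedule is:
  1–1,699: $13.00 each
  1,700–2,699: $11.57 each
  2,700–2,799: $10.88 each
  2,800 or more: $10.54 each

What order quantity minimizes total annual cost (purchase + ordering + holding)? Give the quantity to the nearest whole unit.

Q* ≈ 2,800 cartons

Holding cost per unit per year at price C is H = 0.28·C.
Candidates are each tier's EOQ (if it falls in that tier) and each price-break quantity.
EOQ at $13.00 = 1343.9 (feasible in tier 1): TC = 25,680×$13.00 + (25,680/1343.9)×128 + (1343.9/2)×0.28×$13.00 = $338,731.79.
EOQ at $11.57 = 1424.5 < 1700, so use break Q=1700: TC = 25,680×$11.57 + (25,680/1700.0)×128 + (1700.0/2)×0.28×$11.57 = $301,804.81.
EOQ at $10.88 = 1469.0 < 2700, so use break Q=2700: TC = 25,680×$10.88 + (25,680/2700.0)×128 + (2700.0/2)×0.28×$10.88 = $284,728.46.
EOQ at $10.54 = 1492.5 < 2800, so use break Q=2800: TC = 25,680×$10.54 + (25,680/2800.0)×128 + (2800.0/2)×0.28×$10.54 = $275,972.82.
Lowest total cost is $275,972.82 at Q = 2800.0.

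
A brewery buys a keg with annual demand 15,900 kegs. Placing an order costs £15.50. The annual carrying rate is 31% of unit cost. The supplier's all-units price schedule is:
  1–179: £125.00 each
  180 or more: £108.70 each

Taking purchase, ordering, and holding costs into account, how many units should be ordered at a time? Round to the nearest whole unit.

Holding cost per unit per year at price C is H = 0.31·C.
Candidates are each tier's EOQ (if it falls in that tier) and each price-break quantity.
EOQ at £125.00 = 112.8 (feasible in tier 1): TC = 15,900×£125.00 + (15,900/112.8)×15.5 + (112.8/2)×0.31×£125.00 = £1,991,870.34.
EOQ at £108.70 = 120.9 < 180, so use break Q=180: TC = 15,900×£108.70 + (15,900/180.0)×15.5 + (180.0/2)×0.31×£108.70 = £1,732,731.90.
Lowest total cost is £1,732,731.90 at Q = 180.0.

Q* ≈ 180 kegs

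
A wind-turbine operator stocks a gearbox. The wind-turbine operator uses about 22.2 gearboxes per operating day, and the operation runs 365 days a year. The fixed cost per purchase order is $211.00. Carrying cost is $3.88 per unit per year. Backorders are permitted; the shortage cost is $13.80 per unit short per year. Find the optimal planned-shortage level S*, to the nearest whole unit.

Annual demand D = 22.2 × 365 = 8,103.
With planned backorders, Q* = √(2DS/H) · √((H+B)/B).
√(2DS/H) = √(2 × 8,103 × 211 / 3.88) = 938.779.
√((H+B)/B) = √((3.88+13.8)/13.8) = 1.1319.
Q* ≈ 1062.588.
S* = Q* · H/(H+B) = 1062.588 × 3.88/17.68 ≈ 233.192.

S* ≈ 233 gearboxes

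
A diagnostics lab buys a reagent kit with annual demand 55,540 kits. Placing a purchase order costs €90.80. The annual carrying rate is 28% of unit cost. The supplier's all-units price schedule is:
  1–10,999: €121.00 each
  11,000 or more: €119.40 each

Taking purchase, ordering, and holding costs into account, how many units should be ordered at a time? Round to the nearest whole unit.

Q* ≈ 546 kits

Holding cost per unit per year at price C is H = 0.28·C.
For each price level, check whether its EOQ is feasible; otherwise the best quantity at that price is the breakpoint.
EOQ at €121.00 = 545.6 (feasible in tier 1): TC = 55,540×€121.00 + (55,540/545.6)×90.8 + (545.6/2)×0.28×€121.00 = €6,738,825.56.
EOQ at €119.40 = 549.3 < 11000, so use break Q=11000: TC = 55,540×€119.40 + (55,540/11000.0)×90.8 + (11000.0/2)×0.28×€119.40 = €6,815,810.46.
Lowest total cost is €6,738,825.56 at Q = 545.6.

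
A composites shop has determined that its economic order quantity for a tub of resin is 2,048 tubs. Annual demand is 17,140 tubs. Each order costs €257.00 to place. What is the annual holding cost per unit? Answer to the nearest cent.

H ≈ €2.10

Squaring Q* = √(2DS/H) gives Q*² = 2DS/H.
From Q* = √(2DS/H): H = 2DS / Q*² = 2 × 17,140 × 257 / 2,048² = 2.1005.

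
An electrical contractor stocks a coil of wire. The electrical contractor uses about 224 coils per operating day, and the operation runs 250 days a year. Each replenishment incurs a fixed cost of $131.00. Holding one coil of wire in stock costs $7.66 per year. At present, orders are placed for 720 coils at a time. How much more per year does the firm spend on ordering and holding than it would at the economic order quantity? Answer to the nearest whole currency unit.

Annual demand D = 224 × 250 = 56,000.
EOQ = √(2DS/H) = √(2 × 56,000 × 131 / 7.66) ≈ 1383.98.
Cost at Q* = (D/Q*)S + (Q*/2)H = √(2DSH) ≈ $10,601.30.
Cost at Q = 720: (56,000/720)×131 + (720/2)×7.66 = $10,188.89 + $2,757.60 = $12,946.49.
Excess = $12,946.49 − $10,601.30 = $2,345.19.

Extra cost ≈ $2,345 per year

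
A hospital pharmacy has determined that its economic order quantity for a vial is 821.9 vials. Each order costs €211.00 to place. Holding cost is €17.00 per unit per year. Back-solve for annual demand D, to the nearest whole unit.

Invert the EOQ relation Q*² = 2DS/H.
From Q* = √(2DS/H): D = Q*²H / (2S) = 821.9² × 17 / (2 × 211) = 27212.875.

D ≈ 27,213 vials per year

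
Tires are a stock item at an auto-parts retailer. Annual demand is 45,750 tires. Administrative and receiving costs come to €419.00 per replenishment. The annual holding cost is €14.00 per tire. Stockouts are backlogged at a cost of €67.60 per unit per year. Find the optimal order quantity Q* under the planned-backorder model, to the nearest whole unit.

With planned backorders, Q* = √(2DS/H) · √((H+B)/B).
√(2DS/H) = √(2 × 45,750 × 419 / 14) = 1654.831.
√((H+B)/B) = √((14+67.6)/67.6) = 1.0987.
Q* ≈ 1818.131.

Q* ≈ 1,818 tires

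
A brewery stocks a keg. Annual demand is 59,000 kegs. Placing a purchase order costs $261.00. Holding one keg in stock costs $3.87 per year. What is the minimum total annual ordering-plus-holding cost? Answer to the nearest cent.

EOQ = √(2DS/H) = √(2 × 59,000 × 261 / 3.87) ≈ 2821.02.
At Q*, ordering cost (D/Q*)S equals holding cost (Q*/2)H, each = √(DSH/2).
Minimum total = √(2DSH) = √(2 × 59,000 × 261 × 3.87) ≈ 10917.338.

TC* ≈ $10,917.34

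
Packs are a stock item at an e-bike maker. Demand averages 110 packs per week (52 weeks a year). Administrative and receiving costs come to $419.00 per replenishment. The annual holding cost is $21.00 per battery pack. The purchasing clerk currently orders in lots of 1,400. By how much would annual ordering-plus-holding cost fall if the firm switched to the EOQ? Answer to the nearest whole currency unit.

Annual demand D = 110 × 52 = 5,720.
EOQ = √(2DS/H) = √(2 × 5,720 × 419 / 21) ≈ 477.76.
Cost at Q* = (D/Q*)S + (Q*/2)H = √(2DSH) ≈ $10,032.97.
Cost at Q = 1,400: (5,720/1,400)×419 + (1,400/2)×21 = $1,711.91 + $14,700.00 = $16,411.91.
Excess = $16,411.91 − $10,032.97 = $6,378.94.

Extra cost ≈ $6,379 per year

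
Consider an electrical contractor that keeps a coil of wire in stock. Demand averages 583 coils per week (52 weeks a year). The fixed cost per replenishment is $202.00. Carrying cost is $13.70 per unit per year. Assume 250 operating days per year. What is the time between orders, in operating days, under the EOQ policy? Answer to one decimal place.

Annual demand D = 583 × 52 = 30,316.
EOQ = √(2DS/H) = √(2 × 30,316 × 202 / 13.7) ≈ 945.51.
Cycle time = Q*/D × 250 = 945.51 / 30,316 × 250 ≈ 7.797 days.

T ≈ 7.8 days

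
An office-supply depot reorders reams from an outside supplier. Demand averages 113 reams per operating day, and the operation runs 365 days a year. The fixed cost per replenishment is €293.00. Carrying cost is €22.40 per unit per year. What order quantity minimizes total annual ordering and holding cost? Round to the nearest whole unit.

Annual demand D = 113 × 365 = 41,245.
EOQ = √(2DS / H) = √(2 × 41,245 × 293 / 22.4).
= √(24,169,570 / 22.4) = √1,078,998.6607 ≈ 1038.749.

Q* ≈ 1,039 reams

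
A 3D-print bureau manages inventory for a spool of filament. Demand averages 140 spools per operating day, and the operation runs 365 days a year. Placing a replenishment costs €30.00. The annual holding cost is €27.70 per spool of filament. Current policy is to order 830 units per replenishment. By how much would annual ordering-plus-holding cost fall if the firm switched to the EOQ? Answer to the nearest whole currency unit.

Annual demand D = 140 × 365 = 51,100.
EOQ = √(2DS/H) = √(2 × 51,100 × 30 / 27.7) ≈ 332.69.
Cost at Q* = (D/Q*)S + (Q*/2)H = √(2DSH) ≈ €9,215.65.
Cost at Q = 830: (51,100/830)×30 + (830/2)×27.7 = €1,846.99 + €11,495.50 = €13,342.49.
Excess = €13,342.49 − €9,215.65 = €4,126.84.

Extra cost ≈ €4,127 per year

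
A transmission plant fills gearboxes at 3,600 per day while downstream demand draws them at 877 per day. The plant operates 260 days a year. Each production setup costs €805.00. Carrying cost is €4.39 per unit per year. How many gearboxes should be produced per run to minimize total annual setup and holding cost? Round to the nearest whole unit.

Annual demand D = 877 × 260 = 228,020.
Production build-up factor (1 − d/p) = 1 − 877/3,600 = 0.7564.
Q* = √(2DS / (H(1 − d/p))) = √(2 × 228,020 × 805 / (4.39 × 0.7564)).
= √(367,112,200 / 3.3205) ≈ 10514.644.

Q* ≈ 10,515 gearboxes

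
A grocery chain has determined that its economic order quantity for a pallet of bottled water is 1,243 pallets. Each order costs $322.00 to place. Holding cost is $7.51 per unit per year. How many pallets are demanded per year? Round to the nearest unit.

D ≈ 18,018 pallets per year

The basic EOQ model gives Q* = √(2DS/H); rearrange for the unknown.
From Q* = √(2DS/H): D = Q*²H / (2S) = 1,243² × 7.51 / (2 × 322) = 18017.575.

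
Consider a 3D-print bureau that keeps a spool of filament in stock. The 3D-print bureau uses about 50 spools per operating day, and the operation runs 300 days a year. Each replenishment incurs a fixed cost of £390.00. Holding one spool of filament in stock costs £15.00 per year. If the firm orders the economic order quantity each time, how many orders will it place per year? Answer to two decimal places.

N ≈ 16.98 orders per year

Annual demand D = 50 × 300 = 15,000.
Q* = √(2DS/H) = √(2 × 15,000 × 390 / 15) ≈ 883.18.
Orders per year = D / Q* = 15,000 / 883.18 ≈ 16.984.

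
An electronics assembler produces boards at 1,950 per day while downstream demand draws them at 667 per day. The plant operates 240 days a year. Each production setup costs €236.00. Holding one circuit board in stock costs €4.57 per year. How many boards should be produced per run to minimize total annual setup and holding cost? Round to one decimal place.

Annual demand D = 667 × 240 = 160,080.
Production build-up factor (1 − d/p) = 1 − 667/1,950 = 0.6579.
Q* = √(2DS / (H(1 − d/p))) = √(2 × 160,080 × 236 / (4.57 × 0.6579)).
= √(75,557,760 / 3.0068) ≈ 5012.858.

Q* ≈ 5,012.9 boards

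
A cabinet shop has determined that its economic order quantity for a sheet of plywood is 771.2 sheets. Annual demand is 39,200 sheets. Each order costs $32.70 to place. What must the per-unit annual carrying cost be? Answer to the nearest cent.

H ≈ $4.31

The basic EOQ model gives Q* = √(2DS/H); rearrange for the unknown.
From Q* = √(2DS/H): H = 2DS / Q*² = 2 × 39,200 × 32.7 / 771.2² = 4.3105.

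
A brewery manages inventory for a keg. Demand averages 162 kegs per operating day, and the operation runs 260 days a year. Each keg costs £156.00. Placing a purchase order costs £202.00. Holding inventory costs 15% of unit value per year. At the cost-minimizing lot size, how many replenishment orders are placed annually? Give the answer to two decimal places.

N ≈ 49.39 orders per year

Annual demand D = 162 × 260 = 42,120.
Holding cost H = 0.15 × £156.00 = £23.4000 per unit per year.
EOQ = √(2DS/H) = √(2 × 42,120 × 202 / 23.4) ≈ 852.76.
Orders per year = D / Q* = 42,120 / 852.76 ≈ 49.393.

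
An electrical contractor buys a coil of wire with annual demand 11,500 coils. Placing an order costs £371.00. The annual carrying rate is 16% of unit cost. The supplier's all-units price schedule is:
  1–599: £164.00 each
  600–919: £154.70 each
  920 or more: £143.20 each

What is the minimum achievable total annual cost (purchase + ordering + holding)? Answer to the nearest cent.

Holding cost per unit per year at price C is H = 0.16·C.
Candidates are each tier's EOQ (if it falls in that tier) and each price-break quantity.
EOQ at £164.00 = 570.3 (feasible in tier 1): TC = 11,500×£164.00 + (11,500/570.3)×371 + (570.3/2)×0.16×£164.00 = £1,900,963.49.
EOQ at £154.70 = 587.1 < 600, so use break Q=600: TC = 11,500×£154.70 + (11,500/600.0)×371 + (600.0/2)×0.16×£154.70 = £1,793,586.43.
EOQ at £143.20 = 610.3 < 920, so use break Q=920: TC = 11,500×£143.20 + (11,500/920.0)×371 + (920.0/2)×0.16×£143.20 = £1,661,977.02.
Lowest total cost among the candidates is at Q = 920.0.

TC* ≈ £1,661,977.02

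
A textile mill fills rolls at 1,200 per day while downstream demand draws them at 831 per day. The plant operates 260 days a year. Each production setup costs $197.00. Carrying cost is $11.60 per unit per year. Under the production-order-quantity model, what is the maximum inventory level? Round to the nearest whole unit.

I_max ≈ 1,502 rolls

Annual demand D = 831 × 260 = 216,060.
Production build-up factor (1 − d/p) = 1 − 831/1,200 = 0.3075.
Q* = √(2DS / (H(1 − d/p))) = √(2 × 216,060 × 197 / (11.6 × 0.3075)).
= √(85,127,640 / 3.567) ≈ 4885.216.
Maximum inventory = Q*(1 − d/p) = 4885.216 × 0.3075 ≈ 1502.204.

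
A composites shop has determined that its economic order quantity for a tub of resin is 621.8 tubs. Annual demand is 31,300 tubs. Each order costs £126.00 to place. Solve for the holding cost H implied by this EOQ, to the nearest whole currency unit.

H ≈ £20

The basic EOQ model gives Q* = √(2DS/H); rearrange for the unknown.
From Q* = √(2DS/H): H = 2DS / Q*² = 2 × 31,300 × 126 / 621.8² = 20.4006.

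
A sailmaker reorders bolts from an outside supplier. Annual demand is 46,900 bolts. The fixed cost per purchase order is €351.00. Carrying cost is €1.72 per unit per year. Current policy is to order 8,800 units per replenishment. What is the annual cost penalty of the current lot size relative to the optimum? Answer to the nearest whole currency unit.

EOQ = √(2DS/H) = √(2 × 46,900 × 351 / 1.72) ≈ 4375.13.
Cost at Q* = (D/Q*)S + (Q*/2)H = √(2DSH) ≈ €7,525.22.
Cost at Q = 8,800: (46,900/8,800)×351 + (8,800/2)×1.72 = €1,870.67 + €7,568.00 = €9,438.67.
Excess = €9,438.67 − €7,525.22 = €1,913.45.

Extra cost ≈ €1,913 per year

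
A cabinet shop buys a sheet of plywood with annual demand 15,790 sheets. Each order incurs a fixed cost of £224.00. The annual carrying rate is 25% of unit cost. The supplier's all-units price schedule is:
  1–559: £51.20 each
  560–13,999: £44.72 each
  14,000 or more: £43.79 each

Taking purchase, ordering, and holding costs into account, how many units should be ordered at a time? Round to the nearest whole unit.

Holding cost per unit per year at price C is H = 0.25·C.
For each price level, check whether its EOQ is feasible; otherwise the best quantity at that price is the breakpoint.
Tier 1 (£51.20): EOQ = 743.4 exceeds tier's upper bound 559, so this tier is dominated.
EOQ at £44.72 = 795.4 (feasible in tier 2): TC = 15,790×£44.72 + (15,790/795.4)×224 + (795.4/2)×0.25×£44.72 = £715,021.85.
EOQ at £43.79 = 803.8 < 14000, so use break Q=14000: TC = 15,790×£43.79 + (15,790/14000.0)×224 + (14000.0/2)×0.25×£43.79 = £768,329.24.
Lowest total cost is £715,021.85 at Q = 795.4.

Q* ≈ 795 sheets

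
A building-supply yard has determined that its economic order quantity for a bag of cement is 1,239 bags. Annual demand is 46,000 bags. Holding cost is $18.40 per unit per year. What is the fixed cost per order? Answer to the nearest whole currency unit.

S ≈ $307

Invert the EOQ relation Q*² = 2DS/H.
From Q* = √(2DS/H): S = Q*²H / (2D) = 1,239² × 18.4 / (2 × 46,000) = 307.0242.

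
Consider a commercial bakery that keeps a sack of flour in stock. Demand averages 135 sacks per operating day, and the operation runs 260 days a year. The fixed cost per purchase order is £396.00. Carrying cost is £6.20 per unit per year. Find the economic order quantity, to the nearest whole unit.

Q* ≈ 2,117 sacks

Annual demand D = 135 × 260 = 35,100.
EOQ = √(2DS / H) = √(2 × 35,100 × 396 / 6.2).
= √(27,799,200 / 6.2) = √4,483,741.9355 ≈ 2117.485.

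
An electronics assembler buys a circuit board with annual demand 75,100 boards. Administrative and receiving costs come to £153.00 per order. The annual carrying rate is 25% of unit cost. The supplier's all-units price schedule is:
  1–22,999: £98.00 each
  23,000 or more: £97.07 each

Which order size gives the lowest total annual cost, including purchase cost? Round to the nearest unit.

Holding cost per unit per year at price C is H = 0.25·C.
Evaluate total cost at each tier's feasible EOQ or, if the EOQ is below the tier, at the tier's minimum quantity.
EOQ at £98.00 = 968.5 (feasible in tier 1): TC = 75,100×£98.00 + (75,100/968.5)×153 + (968.5/2)×0.25×£98.00 = £7,383,528.14.
EOQ at £97.07 = 973.1 < 23000, so use break Q=23000: TC = 75,100×£97.07 + (75,100/23000.0)×153 + (23000.0/2)×0.25×£97.07 = £7,569,532.83.
Lowest total cost is £7,383,528.14 at Q = 968.5.

Q* ≈ 968 boards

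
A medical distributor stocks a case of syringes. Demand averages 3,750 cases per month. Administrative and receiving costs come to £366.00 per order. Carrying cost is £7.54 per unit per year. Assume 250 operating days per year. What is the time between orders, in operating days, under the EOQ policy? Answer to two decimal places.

T ≈ 11.61 days

Annual demand D = 3,750 × 12 = 45,000.
EOQ = √(2DS/H) = √(2 × 45,000 × 366 / 7.54) ≈ 2090.14.
Cycle time = Q*/D × 250 = 2090.14 / 45,000 × 250 ≈ 11.612 days.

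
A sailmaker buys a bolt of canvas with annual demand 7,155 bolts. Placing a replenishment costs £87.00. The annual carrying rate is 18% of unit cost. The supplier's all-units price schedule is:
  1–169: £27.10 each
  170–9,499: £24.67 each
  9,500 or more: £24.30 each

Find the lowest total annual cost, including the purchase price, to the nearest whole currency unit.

Holding cost per unit per year at price C is H = 0.18·C.
Candidates are each tier's EOQ (if it falls in that tier) and each price-break quantity.
Tier 1 (£27.10): EOQ = 505.2 exceeds tier's upper bound 169, so this tier is dominated.
EOQ at £24.67 = 529.5 (feasible in tier 2): TC = 7,155×£24.67 + (7,155/529.5)×87 + (529.5/2)×0.18×£24.67 = £178,865.11.
EOQ at £24.30 = 533.5 < 9500, so use break Q=9500: TC = 7,155×£24.30 + (7,155/9500.0)×87 + (9500.0/2)×0.18×£24.30 = £194,708.52.
Lowest total cost among the candidates is at Q = 529.5.

TC* ≈ £178,865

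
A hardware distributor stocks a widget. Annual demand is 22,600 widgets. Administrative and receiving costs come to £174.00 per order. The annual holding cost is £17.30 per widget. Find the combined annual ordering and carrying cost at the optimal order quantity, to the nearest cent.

EOQ = √(2DS/H) = √(2 × 22,600 × 174 / 17.3) ≈ 674.25.
At Q*, ordering cost (D/Q*)S equals holding cost (Q*/2)H, each = √(DSH/2).
Minimum total = √(2DSH) = √(2 × 22,600 × 174 × 17.3) ≈ 11664.521.

TC* ≈ £11,664.52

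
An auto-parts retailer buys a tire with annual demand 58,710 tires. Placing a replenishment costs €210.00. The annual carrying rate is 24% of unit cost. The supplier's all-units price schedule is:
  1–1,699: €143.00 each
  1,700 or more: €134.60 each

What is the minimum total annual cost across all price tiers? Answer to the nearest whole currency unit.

TC* ≈ €7,937,077

Holding cost per unit per year at price C is H = 0.24·C.
Candidates are each tier's EOQ (if it falls in that tier) and each price-break quantity.
EOQ at €143.00 = 847.6 (feasible in tier 1): TC = 58,710×€143.00 + (58,710/847.6)×210 + (847.6/2)×0.24×€143.00 = €8,424,620.71.
EOQ at €134.60 = 873.7 < 1700, so use break Q=1700: TC = 58,710×€134.60 + (58,710/1700.0)×210 + (1700.0/2)×0.24×€134.60 = €7,937,076.81.
Lowest total cost among the candidates is at Q = 1700.0.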